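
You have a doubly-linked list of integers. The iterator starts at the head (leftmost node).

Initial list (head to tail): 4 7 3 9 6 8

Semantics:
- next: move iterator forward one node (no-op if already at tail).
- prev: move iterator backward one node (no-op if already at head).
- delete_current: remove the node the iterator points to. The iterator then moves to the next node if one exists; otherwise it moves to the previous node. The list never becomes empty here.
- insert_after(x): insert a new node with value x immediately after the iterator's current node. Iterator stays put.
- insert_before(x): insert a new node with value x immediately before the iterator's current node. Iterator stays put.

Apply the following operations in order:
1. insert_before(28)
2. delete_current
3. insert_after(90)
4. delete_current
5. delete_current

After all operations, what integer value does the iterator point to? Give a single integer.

Answer: 3

Derivation:
After 1 (insert_before(28)): list=[28, 4, 7, 3, 9, 6, 8] cursor@4
After 2 (delete_current): list=[28, 7, 3, 9, 6, 8] cursor@7
After 3 (insert_after(90)): list=[28, 7, 90, 3, 9, 6, 8] cursor@7
After 4 (delete_current): list=[28, 90, 3, 9, 6, 8] cursor@90
After 5 (delete_current): list=[28, 3, 9, 6, 8] cursor@3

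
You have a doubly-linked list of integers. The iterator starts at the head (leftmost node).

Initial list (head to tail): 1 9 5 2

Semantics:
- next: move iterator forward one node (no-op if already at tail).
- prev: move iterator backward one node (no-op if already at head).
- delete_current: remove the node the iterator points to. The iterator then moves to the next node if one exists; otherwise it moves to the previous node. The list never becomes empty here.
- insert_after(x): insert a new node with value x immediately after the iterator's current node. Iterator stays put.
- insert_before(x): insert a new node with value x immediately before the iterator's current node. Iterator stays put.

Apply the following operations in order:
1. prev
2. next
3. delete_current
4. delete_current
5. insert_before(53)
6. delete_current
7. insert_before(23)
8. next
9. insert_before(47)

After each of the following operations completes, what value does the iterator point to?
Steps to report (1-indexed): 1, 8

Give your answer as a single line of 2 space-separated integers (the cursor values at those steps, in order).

After 1 (prev): list=[1, 9, 5, 2] cursor@1
After 2 (next): list=[1, 9, 5, 2] cursor@9
After 3 (delete_current): list=[1, 5, 2] cursor@5
After 4 (delete_current): list=[1, 2] cursor@2
After 5 (insert_before(53)): list=[1, 53, 2] cursor@2
After 6 (delete_current): list=[1, 53] cursor@53
After 7 (insert_before(23)): list=[1, 23, 53] cursor@53
After 8 (next): list=[1, 23, 53] cursor@53
After 9 (insert_before(47)): list=[1, 23, 47, 53] cursor@53

Answer: 1 53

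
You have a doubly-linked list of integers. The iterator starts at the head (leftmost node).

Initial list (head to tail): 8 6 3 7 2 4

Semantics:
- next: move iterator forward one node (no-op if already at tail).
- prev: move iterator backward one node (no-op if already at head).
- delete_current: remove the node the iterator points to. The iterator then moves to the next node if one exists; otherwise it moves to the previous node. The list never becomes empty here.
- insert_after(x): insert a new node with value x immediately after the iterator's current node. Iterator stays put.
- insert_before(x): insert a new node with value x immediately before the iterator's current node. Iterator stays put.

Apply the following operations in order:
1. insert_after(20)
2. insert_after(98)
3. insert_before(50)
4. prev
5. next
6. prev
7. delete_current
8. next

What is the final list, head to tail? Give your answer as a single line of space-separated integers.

Answer: 8 98 20 6 3 7 2 4

Derivation:
After 1 (insert_after(20)): list=[8, 20, 6, 3, 7, 2, 4] cursor@8
After 2 (insert_after(98)): list=[8, 98, 20, 6, 3, 7, 2, 4] cursor@8
After 3 (insert_before(50)): list=[50, 8, 98, 20, 6, 3, 7, 2, 4] cursor@8
After 4 (prev): list=[50, 8, 98, 20, 6, 3, 7, 2, 4] cursor@50
After 5 (next): list=[50, 8, 98, 20, 6, 3, 7, 2, 4] cursor@8
After 6 (prev): list=[50, 8, 98, 20, 6, 3, 7, 2, 4] cursor@50
After 7 (delete_current): list=[8, 98, 20, 6, 3, 7, 2, 4] cursor@8
After 8 (next): list=[8, 98, 20, 6, 3, 7, 2, 4] cursor@98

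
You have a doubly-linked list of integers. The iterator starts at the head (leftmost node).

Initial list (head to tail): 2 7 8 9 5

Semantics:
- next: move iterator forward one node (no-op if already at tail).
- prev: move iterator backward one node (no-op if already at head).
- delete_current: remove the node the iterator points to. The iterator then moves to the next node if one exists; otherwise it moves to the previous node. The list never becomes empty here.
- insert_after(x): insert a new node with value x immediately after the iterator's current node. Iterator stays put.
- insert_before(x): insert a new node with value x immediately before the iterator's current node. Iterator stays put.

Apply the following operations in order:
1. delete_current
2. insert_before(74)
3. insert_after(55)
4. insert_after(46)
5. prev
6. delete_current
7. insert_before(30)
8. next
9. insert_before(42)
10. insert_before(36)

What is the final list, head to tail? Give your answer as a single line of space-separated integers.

After 1 (delete_current): list=[7, 8, 9, 5] cursor@7
After 2 (insert_before(74)): list=[74, 7, 8, 9, 5] cursor@7
After 3 (insert_after(55)): list=[74, 7, 55, 8, 9, 5] cursor@7
After 4 (insert_after(46)): list=[74, 7, 46, 55, 8, 9, 5] cursor@7
After 5 (prev): list=[74, 7, 46, 55, 8, 9, 5] cursor@74
After 6 (delete_current): list=[7, 46, 55, 8, 9, 5] cursor@7
After 7 (insert_before(30)): list=[30, 7, 46, 55, 8, 9, 5] cursor@7
After 8 (next): list=[30, 7, 46, 55, 8, 9, 5] cursor@46
After 9 (insert_before(42)): list=[30, 7, 42, 46, 55, 8, 9, 5] cursor@46
After 10 (insert_before(36)): list=[30, 7, 42, 36, 46, 55, 8, 9, 5] cursor@46

Answer: 30 7 42 36 46 55 8 9 5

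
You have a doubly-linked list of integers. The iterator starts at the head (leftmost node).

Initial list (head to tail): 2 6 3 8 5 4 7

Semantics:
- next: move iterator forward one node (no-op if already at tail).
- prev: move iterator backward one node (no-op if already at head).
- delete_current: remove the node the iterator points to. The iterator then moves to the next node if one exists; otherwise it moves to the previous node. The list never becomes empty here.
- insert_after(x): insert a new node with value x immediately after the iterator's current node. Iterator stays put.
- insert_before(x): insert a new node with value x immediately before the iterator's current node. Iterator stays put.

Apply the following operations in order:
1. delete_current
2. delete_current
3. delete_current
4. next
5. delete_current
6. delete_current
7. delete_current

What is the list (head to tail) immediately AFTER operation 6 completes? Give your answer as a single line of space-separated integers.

Answer: 8 7

Derivation:
After 1 (delete_current): list=[6, 3, 8, 5, 4, 7] cursor@6
After 2 (delete_current): list=[3, 8, 5, 4, 7] cursor@3
After 3 (delete_current): list=[8, 5, 4, 7] cursor@8
After 4 (next): list=[8, 5, 4, 7] cursor@5
After 5 (delete_current): list=[8, 4, 7] cursor@4
After 6 (delete_current): list=[8, 7] cursor@7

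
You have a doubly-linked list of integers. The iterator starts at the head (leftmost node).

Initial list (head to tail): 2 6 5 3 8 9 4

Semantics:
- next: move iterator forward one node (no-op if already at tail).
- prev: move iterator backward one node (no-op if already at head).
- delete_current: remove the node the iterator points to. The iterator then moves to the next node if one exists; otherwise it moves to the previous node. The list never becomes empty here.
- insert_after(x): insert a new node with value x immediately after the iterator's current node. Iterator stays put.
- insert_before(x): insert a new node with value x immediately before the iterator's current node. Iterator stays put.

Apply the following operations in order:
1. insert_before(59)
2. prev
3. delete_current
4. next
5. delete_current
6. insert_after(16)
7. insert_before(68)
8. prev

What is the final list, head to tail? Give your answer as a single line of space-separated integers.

After 1 (insert_before(59)): list=[59, 2, 6, 5, 3, 8, 9, 4] cursor@2
After 2 (prev): list=[59, 2, 6, 5, 3, 8, 9, 4] cursor@59
After 3 (delete_current): list=[2, 6, 5, 3, 8, 9, 4] cursor@2
After 4 (next): list=[2, 6, 5, 3, 8, 9, 4] cursor@6
After 5 (delete_current): list=[2, 5, 3, 8, 9, 4] cursor@5
After 6 (insert_after(16)): list=[2, 5, 16, 3, 8, 9, 4] cursor@5
After 7 (insert_before(68)): list=[2, 68, 5, 16, 3, 8, 9, 4] cursor@5
After 8 (prev): list=[2, 68, 5, 16, 3, 8, 9, 4] cursor@68

Answer: 2 68 5 16 3 8 9 4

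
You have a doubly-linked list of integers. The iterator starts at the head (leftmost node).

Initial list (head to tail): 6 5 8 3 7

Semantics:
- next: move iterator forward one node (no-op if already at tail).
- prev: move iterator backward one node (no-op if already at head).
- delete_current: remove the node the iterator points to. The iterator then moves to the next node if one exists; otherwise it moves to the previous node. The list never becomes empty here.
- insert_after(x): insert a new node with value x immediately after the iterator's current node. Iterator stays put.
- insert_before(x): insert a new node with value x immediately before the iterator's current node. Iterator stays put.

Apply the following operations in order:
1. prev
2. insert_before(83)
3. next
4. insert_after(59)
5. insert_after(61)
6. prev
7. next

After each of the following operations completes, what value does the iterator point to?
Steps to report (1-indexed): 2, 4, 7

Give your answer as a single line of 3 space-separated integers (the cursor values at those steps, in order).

Answer: 6 5 5

Derivation:
After 1 (prev): list=[6, 5, 8, 3, 7] cursor@6
After 2 (insert_before(83)): list=[83, 6, 5, 8, 3, 7] cursor@6
After 3 (next): list=[83, 6, 5, 8, 3, 7] cursor@5
After 4 (insert_after(59)): list=[83, 6, 5, 59, 8, 3, 7] cursor@5
After 5 (insert_after(61)): list=[83, 6, 5, 61, 59, 8, 3, 7] cursor@5
After 6 (prev): list=[83, 6, 5, 61, 59, 8, 3, 7] cursor@6
After 7 (next): list=[83, 6, 5, 61, 59, 8, 3, 7] cursor@5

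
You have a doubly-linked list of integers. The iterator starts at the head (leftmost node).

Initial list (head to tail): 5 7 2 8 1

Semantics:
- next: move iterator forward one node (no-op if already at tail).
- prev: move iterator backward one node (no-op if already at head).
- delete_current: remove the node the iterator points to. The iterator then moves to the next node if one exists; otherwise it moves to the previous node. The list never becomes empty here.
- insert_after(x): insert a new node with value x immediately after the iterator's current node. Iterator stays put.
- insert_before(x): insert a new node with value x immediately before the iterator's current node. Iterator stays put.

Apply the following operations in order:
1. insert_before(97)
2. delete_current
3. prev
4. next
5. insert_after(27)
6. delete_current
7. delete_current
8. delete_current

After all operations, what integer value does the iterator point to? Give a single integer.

After 1 (insert_before(97)): list=[97, 5, 7, 2, 8, 1] cursor@5
After 2 (delete_current): list=[97, 7, 2, 8, 1] cursor@7
After 3 (prev): list=[97, 7, 2, 8, 1] cursor@97
After 4 (next): list=[97, 7, 2, 8, 1] cursor@7
After 5 (insert_after(27)): list=[97, 7, 27, 2, 8, 1] cursor@7
After 6 (delete_current): list=[97, 27, 2, 8, 1] cursor@27
After 7 (delete_current): list=[97, 2, 8, 1] cursor@2
After 8 (delete_current): list=[97, 8, 1] cursor@8

Answer: 8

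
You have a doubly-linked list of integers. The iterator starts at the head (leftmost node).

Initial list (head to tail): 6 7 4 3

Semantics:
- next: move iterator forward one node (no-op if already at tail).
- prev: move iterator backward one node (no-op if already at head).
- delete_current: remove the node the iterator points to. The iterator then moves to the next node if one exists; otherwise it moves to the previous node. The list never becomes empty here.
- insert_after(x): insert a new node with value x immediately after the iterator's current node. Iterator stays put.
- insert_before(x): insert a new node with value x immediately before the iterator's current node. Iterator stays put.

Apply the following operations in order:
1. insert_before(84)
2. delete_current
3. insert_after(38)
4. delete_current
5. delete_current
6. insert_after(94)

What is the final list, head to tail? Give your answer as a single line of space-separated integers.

After 1 (insert_before(84)): list=[84, 6, 7, 4, 3] cursor@6
After 2 (delete_current): list=[84, 7, 4, 3] cursor@7
After 3 (insert_after(38)): list=[84, 7, 38, 4, 3] cursor@7
After 4 (delete_current): list=[84, 38, 4, 3] cursor@38
After 5 (delete_current): list=[84, 4, 3] cursor@4
After 6 (insert_after(94)): list=[84, 4, 94, 3] cursor@4

Answer: 84 4 94 3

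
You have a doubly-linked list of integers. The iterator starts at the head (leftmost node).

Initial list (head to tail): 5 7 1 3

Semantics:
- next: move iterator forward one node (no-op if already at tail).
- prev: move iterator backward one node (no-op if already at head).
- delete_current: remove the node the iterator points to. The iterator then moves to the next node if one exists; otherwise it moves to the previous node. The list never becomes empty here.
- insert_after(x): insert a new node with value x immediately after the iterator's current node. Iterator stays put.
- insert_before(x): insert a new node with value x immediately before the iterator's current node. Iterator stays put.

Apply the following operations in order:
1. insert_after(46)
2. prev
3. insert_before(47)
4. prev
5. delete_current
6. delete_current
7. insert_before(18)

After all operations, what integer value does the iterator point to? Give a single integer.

Answer: 46

Derivation:
After 1 (insert_after(46)): list=[5, 46, 7, 1, 3] cursor@5
After 2 (prev): list=[5, 46, 7, 1, 3] cursor@5
After 3 (insert_before(47)): list=[47, 5, 46, 7, 1, 3] cursor@5
After 4 (prev): list=[47, 5, 46, 7, 1, 3] cursor@47
After 5 (delete_current): list=[5, 46, 7, 1, 3] cursor@5
After 6 (delete_current): list=[46, 7, 1, 3] cursor@46
After 7 (insert_before(18)): list=[18, 46, 7, 1, 3] cursor@46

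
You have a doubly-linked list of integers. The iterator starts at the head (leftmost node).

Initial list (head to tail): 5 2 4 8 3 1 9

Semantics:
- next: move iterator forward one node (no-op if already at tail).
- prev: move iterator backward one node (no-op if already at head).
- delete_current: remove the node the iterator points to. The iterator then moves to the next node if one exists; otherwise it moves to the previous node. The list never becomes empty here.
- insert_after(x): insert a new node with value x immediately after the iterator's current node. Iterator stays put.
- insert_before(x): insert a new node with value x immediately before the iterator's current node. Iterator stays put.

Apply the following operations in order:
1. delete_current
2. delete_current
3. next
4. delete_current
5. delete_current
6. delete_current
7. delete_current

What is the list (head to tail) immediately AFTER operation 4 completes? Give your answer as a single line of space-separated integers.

Answer: 4 3 1 9

Derivation:
After 1 (delete_current): list=[2, 4, 8, 3, 1, 9] cursor@2
After 2 (delete_current): list=[4, 8, 3, 1, 9] cursor@4
After 3 (next): list=[4, 8, 3, 1, 9] cursor@8
After 4 (delete_current): list=[4, 3, 1, 9] cursor@3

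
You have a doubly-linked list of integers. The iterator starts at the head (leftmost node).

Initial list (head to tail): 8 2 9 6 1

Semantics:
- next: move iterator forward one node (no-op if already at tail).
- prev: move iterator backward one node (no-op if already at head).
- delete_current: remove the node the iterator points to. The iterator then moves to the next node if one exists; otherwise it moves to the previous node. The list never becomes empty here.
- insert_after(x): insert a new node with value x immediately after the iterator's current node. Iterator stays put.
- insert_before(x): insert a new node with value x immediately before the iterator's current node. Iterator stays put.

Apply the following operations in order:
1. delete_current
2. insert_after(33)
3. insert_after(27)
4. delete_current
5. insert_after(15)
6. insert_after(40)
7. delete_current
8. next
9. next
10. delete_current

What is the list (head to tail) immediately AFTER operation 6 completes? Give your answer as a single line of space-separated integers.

Answer: 27 40 15 33 9 6 1

Derivation:
After 1 (delete_current): list=[2, 9, 6, 1] cursor@2
After 2 (insert_after(33)): list=[2, 33, 9, 6, 1] cursor@2
After 3 (insert_after(27)): list=[2, 27, 33, 9, 6, 1] cursor@2
After 4 (delete_current): list=[27, 33, 9, 6, 1] cursor@27
After 5 (insert_after(15)): list=[27, 15, 33, 9, 6, 1] cursor@27
After 6 (insert_after(40)): list=[27, 40, 15, 33, 9, 6, 1] cursor@27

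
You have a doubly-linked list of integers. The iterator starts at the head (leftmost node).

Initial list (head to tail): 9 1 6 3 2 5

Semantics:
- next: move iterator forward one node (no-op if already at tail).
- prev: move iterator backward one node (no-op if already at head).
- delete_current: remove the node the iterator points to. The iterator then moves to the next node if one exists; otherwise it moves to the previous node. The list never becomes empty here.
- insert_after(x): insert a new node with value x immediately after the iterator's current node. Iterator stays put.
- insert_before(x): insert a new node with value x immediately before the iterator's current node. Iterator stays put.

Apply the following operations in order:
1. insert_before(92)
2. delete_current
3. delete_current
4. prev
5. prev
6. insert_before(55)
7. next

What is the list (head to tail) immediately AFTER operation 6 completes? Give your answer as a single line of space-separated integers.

Answer: 55 92 6 3 2 5

Derivation:
After 1 (insert_before(92)): list=[92, 9, 1, 6, 3, 2, 5] cursor@9
After 2 (delete_current): list=[92, 1, 6, 3, 2, 5] cursor@1
After 3 (delete_current): list=[92, 6, 3, 2, 5] cursor@6
After 4 (prev): list=[92, 6, 3, 2, 5] cursor@92
After 5 (prev): list=[92, 6, 3, 2, 5] cursor@92
After 6 (insert_before(55)): list=[55, 92, 6, 3, 2, 5] cursor@92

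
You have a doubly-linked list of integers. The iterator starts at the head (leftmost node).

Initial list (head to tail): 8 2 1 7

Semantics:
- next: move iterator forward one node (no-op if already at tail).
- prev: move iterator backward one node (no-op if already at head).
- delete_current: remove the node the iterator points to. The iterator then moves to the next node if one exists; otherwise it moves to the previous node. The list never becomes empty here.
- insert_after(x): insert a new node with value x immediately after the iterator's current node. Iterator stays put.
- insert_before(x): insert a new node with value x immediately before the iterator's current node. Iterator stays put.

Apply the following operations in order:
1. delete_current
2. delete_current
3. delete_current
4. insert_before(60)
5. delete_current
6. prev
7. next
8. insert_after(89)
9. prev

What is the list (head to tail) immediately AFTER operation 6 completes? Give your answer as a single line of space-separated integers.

Answer: 60

Derivation:
After 1 (delete_current): list=[2, 1, 7] cursor@2
After 2 (delete_current): list=[1, 7] cursor@1
After 3 (delete_current): list=[7] cursor@7
After 4 (insert_before(60)): list=[60, 7] cursor@7
After 5 (delete_current): list=[60] cursor@60
After 6 (prev): list=[60] cursor@60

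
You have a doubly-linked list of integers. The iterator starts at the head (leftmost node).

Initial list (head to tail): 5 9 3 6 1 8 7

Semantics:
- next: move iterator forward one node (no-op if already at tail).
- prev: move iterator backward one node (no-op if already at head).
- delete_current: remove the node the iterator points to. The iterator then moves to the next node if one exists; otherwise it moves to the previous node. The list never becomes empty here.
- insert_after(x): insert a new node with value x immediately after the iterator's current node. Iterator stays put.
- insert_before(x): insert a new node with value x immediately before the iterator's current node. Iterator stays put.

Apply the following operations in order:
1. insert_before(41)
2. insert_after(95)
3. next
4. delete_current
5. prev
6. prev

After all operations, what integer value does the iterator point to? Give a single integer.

After 1 (insert_before(41)): list=[41, 5, 9, 3, 6, 1, 8, 7] cursor@5
After 2 (insert_after(95)): list=[41, 5, 95, 9, 3, 6, 1, 8, 7] cursor@5
After 3 (next): list=[41, 5, 95, 9, 3, 6, 1, 8, 7] cursor@95
After 4 (delete_current): list=[41, 5, 9, 3, 6, 1, 8, 7] cursor@9
After 5 (prev): list=[41, 5, 9, 3, 6, 1, 8, 7] cursor@5
After 6 (prev): list=[41, 5, 9, 3, 6, 1, 8, 7] cursor@41

Answer: 41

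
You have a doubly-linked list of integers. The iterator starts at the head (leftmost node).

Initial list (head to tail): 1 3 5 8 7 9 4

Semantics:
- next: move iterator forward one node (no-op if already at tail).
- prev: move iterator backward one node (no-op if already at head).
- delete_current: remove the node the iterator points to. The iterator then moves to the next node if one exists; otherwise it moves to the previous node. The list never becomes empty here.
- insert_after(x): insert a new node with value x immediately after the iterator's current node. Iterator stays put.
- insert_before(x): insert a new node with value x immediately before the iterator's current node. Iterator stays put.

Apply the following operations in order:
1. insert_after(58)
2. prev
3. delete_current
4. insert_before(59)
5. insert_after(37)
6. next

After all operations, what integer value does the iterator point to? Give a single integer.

After 1 (insert_after(58)): list=[1, 58, 3, 5, 8, 7, 9, 4] cursor@1
After 2 (prev): list=[1, 58, 3, 5, 8, 7, 9, 4] cursor@1
After 3 (delete_current): list=[58, 3, 5, 8, 7, 9, 4] cursor@58
After 4 (insert_before(59)): list=[59, 58, 3, 5, 8, 7, 9, 4] cursor@58
After 5 (insert_after(37)): list=[59, 58, 37, 3, 5, 8, 7, 9, 4] cursor@58
After 6 (next): list=[59, 58, 37, 3, 5, 8, 7, 9, 4] cursor@37

Answer: 37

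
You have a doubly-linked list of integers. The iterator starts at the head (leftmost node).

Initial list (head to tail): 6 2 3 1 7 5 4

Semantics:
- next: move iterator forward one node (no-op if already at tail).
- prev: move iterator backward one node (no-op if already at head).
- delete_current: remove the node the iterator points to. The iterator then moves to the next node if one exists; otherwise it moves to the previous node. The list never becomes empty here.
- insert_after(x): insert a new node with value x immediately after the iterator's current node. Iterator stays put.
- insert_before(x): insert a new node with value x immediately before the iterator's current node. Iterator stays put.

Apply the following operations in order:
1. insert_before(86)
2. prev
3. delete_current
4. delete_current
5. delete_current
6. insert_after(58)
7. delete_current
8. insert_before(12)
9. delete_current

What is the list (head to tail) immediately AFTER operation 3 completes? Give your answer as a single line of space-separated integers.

After 1 (insert_before(86)): list=[86, 6, 2, 3, 1, 7, 5, 4] cursor@6
After 2 (prev): list=[86, 6, 2, 3, 1, 7, 5, 4] cursor@86
After 3 (delete_current): list=[6, 2, 3, 1, 7, 5, 4] cursor@6

Answer: 6 2 3 1 7 5 4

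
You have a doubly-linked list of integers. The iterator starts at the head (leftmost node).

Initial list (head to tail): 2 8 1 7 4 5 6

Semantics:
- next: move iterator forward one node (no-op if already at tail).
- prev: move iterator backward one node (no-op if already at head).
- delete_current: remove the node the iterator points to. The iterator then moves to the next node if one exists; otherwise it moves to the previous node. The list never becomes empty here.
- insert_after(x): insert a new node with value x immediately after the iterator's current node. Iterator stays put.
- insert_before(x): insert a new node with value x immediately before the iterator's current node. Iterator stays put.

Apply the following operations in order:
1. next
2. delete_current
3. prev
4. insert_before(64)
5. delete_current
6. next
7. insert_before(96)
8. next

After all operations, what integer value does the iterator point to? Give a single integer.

Answer: 4

Derivation:
After 1 (next): list=[2, 8, 1, 7, 4, 5, 6] cursor@8
After 2 (delete_current): list=[2, 1, 7, 4, 5, 6] cursor@1
After 3 (prev): list=[2, 1, 7, 4, 5, 6] cursor@2
After 4 (insert_before(64)): list=[64, 2, 1, 7, 4, 5, 6] cursor@2
After 5 (delete_current): list=[64, 1, 7, 4, 5, 6] cursor@1
After 6 (next): list=[64, 1, 7, 4, 5, 6] cursor@7
After 7 (insert_before(96)): list=[64, 1, 96, 7, 4, 5, 6] cursor@7
After 8 (next): list=[64, 1, 96, 7, 4, 5, 6] cursor@4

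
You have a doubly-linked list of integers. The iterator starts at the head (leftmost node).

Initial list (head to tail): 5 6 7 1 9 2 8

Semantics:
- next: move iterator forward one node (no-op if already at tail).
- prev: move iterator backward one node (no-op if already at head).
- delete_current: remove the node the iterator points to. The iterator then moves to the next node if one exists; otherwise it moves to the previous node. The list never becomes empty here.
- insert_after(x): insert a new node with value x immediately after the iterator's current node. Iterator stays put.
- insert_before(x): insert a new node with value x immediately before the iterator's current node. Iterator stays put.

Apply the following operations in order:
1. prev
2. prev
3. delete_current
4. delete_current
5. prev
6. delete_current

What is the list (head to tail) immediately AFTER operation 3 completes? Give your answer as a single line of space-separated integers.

Answer: 6 7 1 9 2 8

Derivation:
After 1 (prev): list=[5, 6, 7, 1, 9, 2, 8] cursor@5
After 2 (prev): list=[5, 6, 7, 1, 9, 2, 8] cursor@5
After 3 (delete_current): list=[6, 7, 1, 9, 2, 8] cursor@6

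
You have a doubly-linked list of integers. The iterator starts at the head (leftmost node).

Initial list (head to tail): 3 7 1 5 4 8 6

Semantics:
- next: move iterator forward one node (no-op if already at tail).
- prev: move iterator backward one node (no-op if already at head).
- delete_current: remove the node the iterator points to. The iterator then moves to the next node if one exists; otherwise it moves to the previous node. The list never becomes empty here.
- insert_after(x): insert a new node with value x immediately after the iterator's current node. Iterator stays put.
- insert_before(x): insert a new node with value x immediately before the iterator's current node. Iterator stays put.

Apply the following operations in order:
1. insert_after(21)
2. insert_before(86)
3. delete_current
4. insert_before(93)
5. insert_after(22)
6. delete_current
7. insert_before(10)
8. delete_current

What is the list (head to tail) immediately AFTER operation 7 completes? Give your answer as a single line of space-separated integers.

Answer: 86 93 10 22 7 1 5 4 8 6

Derivation:
After 1 (insert_after(21)): list=[3, 21, 7, 1, 5, 4, 8, 6] cursor@3
After 2 (insert_before(86)): list=[86, 3, 21, 7, 1, 5, 4, 8, 6] cursor@3
After 3 (delete_current): list=[86, 21, 7, 1, 5, 4, 8, 6] cursor@21
After 4 (insert_before(93)): list=[86, 93, 21, 7, 1, 5, 4, 8, 6] cursor@21
After 5 (insert_after(22)): list=[86, 93, 21, 22, 7, 1, 5, 4, 8, 6] cursor@21
After 6 (delete_current): list=[86, 93, 22, 7, 1, 5, 4, 8, 6] cursor@22
After 7 (insert_before(10)): list=[86, 93, 10, 22, 7, 1, 5, 4, 8, 6] cursor@22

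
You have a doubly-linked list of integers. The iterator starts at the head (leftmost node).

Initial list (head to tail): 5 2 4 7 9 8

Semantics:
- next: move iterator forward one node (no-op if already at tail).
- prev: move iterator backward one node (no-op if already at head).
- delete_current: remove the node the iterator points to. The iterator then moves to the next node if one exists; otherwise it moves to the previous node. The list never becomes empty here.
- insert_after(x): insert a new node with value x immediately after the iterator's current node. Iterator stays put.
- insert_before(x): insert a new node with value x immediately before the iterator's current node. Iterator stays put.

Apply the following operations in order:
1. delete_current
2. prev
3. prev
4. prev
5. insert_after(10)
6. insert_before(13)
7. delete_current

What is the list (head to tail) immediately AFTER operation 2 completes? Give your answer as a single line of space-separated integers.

Answer: 2 4 7 9 8

Derivation:
After 1 (delete_current): list=[2, 4, 7, 9, 8] cursor@2
After 2 (prev): list=[2, 4, 7, 9, 8] cursor@2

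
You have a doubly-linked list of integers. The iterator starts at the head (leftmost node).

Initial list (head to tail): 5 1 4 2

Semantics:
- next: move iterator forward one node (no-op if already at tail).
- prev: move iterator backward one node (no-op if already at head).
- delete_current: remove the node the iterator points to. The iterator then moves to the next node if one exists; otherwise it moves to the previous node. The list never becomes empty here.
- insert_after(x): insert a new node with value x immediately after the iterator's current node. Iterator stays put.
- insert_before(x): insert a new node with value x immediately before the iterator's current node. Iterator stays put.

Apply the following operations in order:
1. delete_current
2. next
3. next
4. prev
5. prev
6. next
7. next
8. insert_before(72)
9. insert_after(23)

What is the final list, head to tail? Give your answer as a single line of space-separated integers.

Answer: 1 4 72 2 23

Derivation:
After 1 (delete_current): list=[1, 4, 2] cursor@1
After 2 (next): list=[1, 4, 2] cursor@4
After 3 (next): list=[1, 4, 2] cursor@2
After 4 (prev): list=[1, 4, 2] cursor@4
After 5 (prev): list=[1, 4, 2] cursor@1
After 6 (next): list=[1, 4, 2] cursor@4
After 7 (next): list=[1, 4, 2] cursor@2
After 8 (insert_before(72)): list=[1, 4, 72, 2] cursor@2
After 9 (insert_after(23)): list=[1, 4, 72, 2, 23] cursor@2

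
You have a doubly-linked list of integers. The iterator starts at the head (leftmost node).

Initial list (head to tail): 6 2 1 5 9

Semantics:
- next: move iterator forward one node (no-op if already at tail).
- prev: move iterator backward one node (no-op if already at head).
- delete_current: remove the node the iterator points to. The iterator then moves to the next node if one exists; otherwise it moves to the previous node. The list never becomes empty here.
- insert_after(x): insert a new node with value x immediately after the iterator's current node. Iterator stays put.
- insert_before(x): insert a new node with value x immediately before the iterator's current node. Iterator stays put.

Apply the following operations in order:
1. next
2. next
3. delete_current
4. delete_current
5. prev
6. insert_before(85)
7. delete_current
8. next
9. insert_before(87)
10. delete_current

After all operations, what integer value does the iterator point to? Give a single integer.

Answer: 87

Derivation:
After 1 (next): list=[6, 2, 1, 5, 9] cursor@2
After 2 (next): list=[6, 2, 1, 5, 9] cursor@1
After 3 (delete_current): list=[6, 2, 5, 9] cursor@5
After 4 (delete_current): list=[6, 2, 9] cursor@9
After 5 (prev): list=[6, 2, 9] cursor@2
After 6 (insert_before(85)): list=[6, 85, 2, 9] cursor@2
After 7 (delete_current): list=[6, 85, 9] cursor@9
After 8 (next): list=[6, 85, 9] cursor@9
After 9 (insert_before(87)): list=[6, 85, 87, 9] cursor@9
After 10 (delete_current): list=[6, 85, 87] cursor@87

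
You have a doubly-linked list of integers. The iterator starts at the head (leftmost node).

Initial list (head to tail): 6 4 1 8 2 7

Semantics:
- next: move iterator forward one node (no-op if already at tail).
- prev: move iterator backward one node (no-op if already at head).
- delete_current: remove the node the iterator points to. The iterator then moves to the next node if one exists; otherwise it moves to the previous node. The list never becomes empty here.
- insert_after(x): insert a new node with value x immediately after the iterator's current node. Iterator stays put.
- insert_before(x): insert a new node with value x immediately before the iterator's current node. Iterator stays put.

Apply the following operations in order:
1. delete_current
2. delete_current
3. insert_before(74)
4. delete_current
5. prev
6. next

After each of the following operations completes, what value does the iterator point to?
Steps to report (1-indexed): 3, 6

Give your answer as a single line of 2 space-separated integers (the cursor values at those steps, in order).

Answer: 1 8

Derivation:
After 1 (delete_current): list=[4, 1, 8, 2, 7] cursor@4
After 2 (delete_current): list=[1, 8, 2, 7] cursor@1
After 3 (insert_before(74)): list=[74, 1, 8, 2, 7] cursor@1
After 4 (delete_current): list=[74, 8, 2, 7] cursor@8
After 5 (prev): list=[74, 8, 2, 7] cursor@74
After 6 (next): list=[74, 8, 2, 7] cursor@8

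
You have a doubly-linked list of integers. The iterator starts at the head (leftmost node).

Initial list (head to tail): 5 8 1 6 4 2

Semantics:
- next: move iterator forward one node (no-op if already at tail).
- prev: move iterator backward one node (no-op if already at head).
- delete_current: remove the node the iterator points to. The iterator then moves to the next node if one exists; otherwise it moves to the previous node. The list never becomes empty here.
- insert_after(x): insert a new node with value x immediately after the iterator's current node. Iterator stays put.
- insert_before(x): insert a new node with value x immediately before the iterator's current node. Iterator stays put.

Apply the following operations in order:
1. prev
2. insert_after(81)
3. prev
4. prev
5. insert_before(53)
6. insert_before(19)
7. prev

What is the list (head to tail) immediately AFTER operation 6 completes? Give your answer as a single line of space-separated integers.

After 1 (prev): list=[5, 8, 1, 6, 4, 2] cursor@5
After 2 (insert_after(81)): list=[5, 81, 8, 1, 6, 4, 2] cursor@5
After 3 (prev): list=[5, 81, 8, 1, 6, 4, 2] cursor@5
After 4 (prev): list=[5, 81, 8, 1, 6, 4, 2] cursor@5
After 5 (insert_before(53)): list=[53, 5, 81, 8, 1, 6, 4, 2] cursor@5
After 6 (insert_before(19)): list=[53, 19, 5, 81, 8, 1, 6, 4, 2] cursor@5

Answer: 53 19 5 81 8 1 6 4 2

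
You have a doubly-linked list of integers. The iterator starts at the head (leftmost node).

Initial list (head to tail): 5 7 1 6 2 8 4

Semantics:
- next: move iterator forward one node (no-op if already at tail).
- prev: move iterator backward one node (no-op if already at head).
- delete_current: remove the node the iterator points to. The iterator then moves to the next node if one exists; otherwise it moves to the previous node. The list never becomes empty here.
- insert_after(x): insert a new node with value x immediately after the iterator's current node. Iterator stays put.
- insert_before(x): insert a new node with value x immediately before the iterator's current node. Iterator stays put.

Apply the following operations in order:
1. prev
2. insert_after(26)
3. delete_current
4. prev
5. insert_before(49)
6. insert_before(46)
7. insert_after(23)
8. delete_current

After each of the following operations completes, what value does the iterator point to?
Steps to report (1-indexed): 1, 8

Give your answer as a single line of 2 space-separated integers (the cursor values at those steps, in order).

Answer: 5 23

Derivation:
After 1 (prev): list=[5, 7, 1, 6, 2, 8, 4] cursor@5
After 2 (insert_after(26)): list=[5, 26, 7, 1, 6, 2, 8, 4] cursor@5
After 3 (delete_current): list=[26, 7, 1, 6, 2, 8, 4] cursor@26
After 4 (prev): list=[26, 7, 1, 6, 2, 8, 4] cursor@26
After 5 (insert_before(49)): list=[49, 26, 7, 1, 6, 2, 8, 4] cursor@26
After 6 (insert_before(46)): list=[49, 46, 26, 7, 1, 6, 2, 8, 4] cursor@26
After 7 (insert_after(23)): list=[49, 46, 26, 23, 7, 1, 6, 2, 8, 4] cursor@26
After 8 (delete_current): list=[49, 46, 23, 7, 1, 6, 2, 8, 4] cursor@23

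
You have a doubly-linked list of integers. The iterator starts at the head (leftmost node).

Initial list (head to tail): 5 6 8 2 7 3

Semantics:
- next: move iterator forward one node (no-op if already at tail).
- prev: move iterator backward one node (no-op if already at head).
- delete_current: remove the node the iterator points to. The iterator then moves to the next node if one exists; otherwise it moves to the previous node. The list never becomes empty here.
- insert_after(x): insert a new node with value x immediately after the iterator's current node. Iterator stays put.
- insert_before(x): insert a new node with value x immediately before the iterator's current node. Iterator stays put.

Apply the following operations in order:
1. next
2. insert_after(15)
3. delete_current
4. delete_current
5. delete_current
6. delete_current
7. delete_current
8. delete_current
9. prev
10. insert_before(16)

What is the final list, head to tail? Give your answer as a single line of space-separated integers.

Answer: 16 5

Derivation:
After 1 (next): list=[5, 6, 8, 2, 7, 3] cursor@6
After 2 (insert_after(15)): list=[5, 6, 15, 8, 2, 7, 3] cursor@6
After 3 (delete_current): list=[5, 15, 8, 2, 7, 3] cursor@15
After 4 (delete_current): list=[5, 8, 2, 7, 3] cursor@8
After 5 (delete_current): list=[5, 2, 7, 3] cursor@2
After 6 (delete_current): list=[5, 7, 3] cursor@7
After 7 (delete_current): list=[5, 3] cursor@3
After 8 (delete_current): list=[5] cursor@5
After 9 (prev): list=[5] cursor@5
After 10 (insert_before(16)): list=[16, 5] cursor@5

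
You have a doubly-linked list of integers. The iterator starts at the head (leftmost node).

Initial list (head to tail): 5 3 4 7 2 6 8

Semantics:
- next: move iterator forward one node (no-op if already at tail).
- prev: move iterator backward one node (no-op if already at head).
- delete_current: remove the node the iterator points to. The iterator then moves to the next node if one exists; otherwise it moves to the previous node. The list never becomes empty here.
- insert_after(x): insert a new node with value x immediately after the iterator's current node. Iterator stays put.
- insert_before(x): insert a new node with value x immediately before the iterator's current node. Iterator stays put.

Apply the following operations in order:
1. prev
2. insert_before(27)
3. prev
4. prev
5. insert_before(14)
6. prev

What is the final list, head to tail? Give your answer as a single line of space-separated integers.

Answer: 14 27 5 3 4 7 2 6 8

Derivation:
After 1 (prev): list=[5, 3, 4, 7, 2, 6, 8] cursor@5
After 2 (insert_before(27)): list=[27, 5, 3, 4, 7, 2, 6, 8] cursor@5
After 3 (prev): list=[27, 5, 3, 4, 7, 2, 6, 8] cursor@27
After 4 (prev): list=[27, 5, 3, 4, 7, 2, 6, 8] cursor@27
After 5 (insert_before(14)): list=[14, 27, 5, 3, 4, 7, 2, 6, 8] cursor@27
After 6 (prev): list=[14, 27, 5, 3, 4, 7, 2, 6, 8] cursor@14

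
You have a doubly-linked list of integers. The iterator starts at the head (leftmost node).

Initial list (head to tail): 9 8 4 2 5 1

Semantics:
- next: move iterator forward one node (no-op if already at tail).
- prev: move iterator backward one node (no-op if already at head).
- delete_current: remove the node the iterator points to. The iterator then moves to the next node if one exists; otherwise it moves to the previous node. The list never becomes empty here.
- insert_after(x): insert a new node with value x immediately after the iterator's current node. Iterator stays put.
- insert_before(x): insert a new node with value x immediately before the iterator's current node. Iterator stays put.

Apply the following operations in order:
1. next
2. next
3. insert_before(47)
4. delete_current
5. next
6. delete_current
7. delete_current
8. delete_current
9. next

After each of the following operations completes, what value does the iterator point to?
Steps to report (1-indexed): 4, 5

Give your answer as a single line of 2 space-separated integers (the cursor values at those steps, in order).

Answer: 2 5

Derivation:
After 1 (next): list=[9, 8, 4, 2, 5, 1] cursor@8
After 2 (next): list=[9, 8, 4, 2, 5, 1] cursor@4
After 3 (insert_before(47)): list=[9, 8, 47, 4, 2, 5, 1] cursor@4
After 4 (delete_current): list=[9, 8, 47, 2, 5, 1] cursor@2
After 5 (next): list=[9, 8, 47, 2, 5, 1] cursor@5
After 6 (delete_current): list=[9, 8, 47, 2, 1] cursor@1
After 7 (delete_current): list=[9, 8, 47, 2] cursor@2
After 8 (delete_current): list=[9, 8, 47] cursor@47
After 9 (next): list=[9, 8, 47] cursor@47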